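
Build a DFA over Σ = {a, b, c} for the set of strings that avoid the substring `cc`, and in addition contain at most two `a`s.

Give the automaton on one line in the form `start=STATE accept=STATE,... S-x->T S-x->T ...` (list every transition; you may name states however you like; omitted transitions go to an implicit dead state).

start=q0 accept=q0,q1,q2,q3,q4,q7 q0-a->q1 q0-b->q0 q0-c->q2 q1-a->q3 q1-b->q1 q1-c->q4 q2-a->q1 q2-b->q0 q2-c->q5 q3-a->q6 q3-b->q3 q3-c->q7 q4-a->q3 q4-b->q1 q4-c->q8 q5-a->q8 q5-b->q5 q5-c->q5 q6-a->q6 q6-b->q6 q6-c->q9 q7-a->q6 q7-b->q3 q7-c->q10 q8-a->q10 q8-b->q8 q8-c->q8 q9-a->q6 q9-b->q6 q9-c->q11 q10-a->q11 q10-b->q10 q10-c->q10 q11-a->q11 q11-b->q11 q11-c->q11

Handle the two conditions separately and then intersect. The first has 3 states tracking partial matches of the forbidden pattern `cc`; the second has 4 states tracking the count of `a`s, saturating at 3. A product state is a pair (one from each), accepting exactly when both do.
With 12 states:
          a    b    c  
>* q0     q1   q0   q2 
 * q1     q3   q1   q4 
 * q2     q1   q0   q5 
 * q3     q6   q3   q7 
 * q4     q3   q1   q8 
   q5     q8   q5   q5 
   q6     q6   q6   q9 
 * q7     q6   q3  q10 
   q8    q10   q8   q8 
   q9     q6   q6  q11 
   q10   q11  q10  q10 
   q11   q11  q11  q11 
(> = start, * = accepting)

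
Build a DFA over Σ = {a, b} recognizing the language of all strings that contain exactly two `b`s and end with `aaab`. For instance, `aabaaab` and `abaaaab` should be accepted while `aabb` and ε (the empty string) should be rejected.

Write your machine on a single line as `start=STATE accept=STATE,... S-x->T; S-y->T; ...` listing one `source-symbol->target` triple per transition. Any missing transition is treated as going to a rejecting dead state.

Run two small machines in parallel and take their product. One (4 states) tracks the count of `b`s, saturating at 3; the other (5 states) tracks how much of the suffix `aaab` has currently been matched. Each combined state is a pair, one component from each; accept when both components accept. Minimizing collapses redundant product states.
A 7-state machine:
        a   b  
>  q0   q0  q1 
   q1   q2  q3 
   q2   q4  q3 
   q3   q3  q3 
   q4   q5  q3 
   q5   q5  q6 
 * q6   q3  q3 
(> = start, * = accepting)

start=q0; accept=q6; q0-a->q0; q0-b->q1; q1-a->q2; q1-b->q3; q2-a->q4; q2-b->q3; q3-a->q3; q3-b->q3; q4-a->q5; q4-b->q3; q5-a->q5; q5-b->q6; q6-a->q3; q6-b->q3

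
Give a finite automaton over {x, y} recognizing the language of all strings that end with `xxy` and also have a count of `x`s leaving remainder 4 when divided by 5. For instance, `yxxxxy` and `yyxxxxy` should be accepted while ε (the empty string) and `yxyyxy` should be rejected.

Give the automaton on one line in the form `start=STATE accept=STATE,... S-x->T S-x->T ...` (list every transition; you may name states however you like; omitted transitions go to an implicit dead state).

start=A accept=M A-x->B A-y->A B-x->C B-y->D C-x->E C-y->F D-x->G D-y->D E-x->H E-y->I F-x->J F-y->K G-x->E G-y->K H-x->L H-y->M I-x->N I-y->O J-x->H J-y->O K-x->J K-y->K L-x->P L-y->Q M-x->R M-y->S N-x->L N-y->S O-x->N O-y->O P-x->C P-y->T Q-x->B Q-y->A R-x->P R-y->A S-x->R S-y->S T-x->G T-y->D

Build one automaton per condition and run them in lockstep. One (4 states) tracks how much of the suffix `xxy` has currently been matched; the other (5 states) tracks the count of `x`s modulo 5. Each combined state is a pair, one component from each; accept when both components accept.
20 states suffice.
       x  y 
>  A   B  A 
   B   C  D 
   C   E  F 
   D   G  D 
   E   H  I 
   F   J  K 
   G   E  K 
   H   L  M 
   I   N  O 
   J   H  O 
   K   J  K 
   L   P  Q 
 * M   R  S 
   N   L  S 
   O   N  O 
   P   C  T 
   Q   B  A 
   R   P  A 
   S   R  S 
   T   G  D 
(> = start, * = accepting)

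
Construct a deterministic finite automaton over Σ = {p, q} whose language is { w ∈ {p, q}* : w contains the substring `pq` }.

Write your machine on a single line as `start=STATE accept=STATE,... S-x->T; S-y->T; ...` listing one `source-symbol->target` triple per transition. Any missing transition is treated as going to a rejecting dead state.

start=S0; accept=S2; S0-p->S1; S0-q->S0; S1-p->S1; S1-q->S2; S2-p->S2; S2-q->S2

States S0..S1 record the length of the longest prefix of `pq` that matches the current input suffix. Reaching S2 means `pq` has been seen, and we stay there forever. Accept from S2.
        p   q  
>  S0   S1  S0 
   S1   S1  S2 
 * S2   S2  S2 
(> = start, * = accepting)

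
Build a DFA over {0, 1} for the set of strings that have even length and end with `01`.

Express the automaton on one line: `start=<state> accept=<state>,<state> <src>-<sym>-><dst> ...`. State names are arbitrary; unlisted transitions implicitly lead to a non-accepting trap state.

Handle the two conditions separately and then intersect. One (2 states) tracks the input length modulo 2; the other (3 states) tracks how much of the suffix `01` has currently been matched. Each combined state is a pair, one component from each; accept when both components accept.
A 6-state machine:
        0   1  
>  S0   S1  S2 
   S1   S3  S4 
   S2   S3  S0 
   S3   S1  S5 
 * S4   S1  S2 
   S5   S3  S0 
(> = start, * = accepting)

start=S0 accept=S4 S0-0->S1 S0-1->S2 S1-0->S3 S1-1->S4 S2-0->S3 S2-1->S0 S3-0->S1 S3-1->S5 S4-0->S1 S4-1->S2 S5-0->S3 S5-1->S0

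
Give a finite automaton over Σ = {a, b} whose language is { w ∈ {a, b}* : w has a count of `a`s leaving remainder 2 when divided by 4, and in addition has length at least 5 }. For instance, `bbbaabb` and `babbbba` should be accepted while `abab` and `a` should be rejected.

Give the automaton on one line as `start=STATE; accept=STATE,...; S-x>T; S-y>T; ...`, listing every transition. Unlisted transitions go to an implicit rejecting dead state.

Handle the two conditions separately and then intersect. One (4 states) tracks the count of `a`s modulo 4; the other (7 states) tracks the input length, saturating at 6. Each combined state is a pair, one component from each; accept when both components accept. Minimizing collapses redundant product states.
With 13 states:
          a    b  
>  S0     S1   S2 
   S1     S3   S4 
   S2     S4   S5 
   S3     S6   S7 
   S4     S7   S8 
   S5     S8   S9 
   S6     S9   S6 
   S7     S6  S10 
   S8    S10  S11 
   S9    S11   S9 
   S10    S6  S12 
   S11   S12  S11 
 * S12    S6  S12 
(> = start, * = accepting)

start=S0; accept=S12; S0-a>S1; S0-b>S2; S1-a>S3; S1-b>S4; S2-a>S4; S2-b>S5; S3-a>S6; S3-b>S7; S4-a>S7; S4-b>S8; S5-a>S8; S5-b>S9; S6-a>S9; S6-b>S6; S7-a>S6; S7-b>S10; S8-a>S10; S8-b>S11; S9-a>S11; S9-b>S9; S10-a>S6; S10-b>S12; S11-a>S12; S11-b>S11; S12-a>S6; S12-b>S12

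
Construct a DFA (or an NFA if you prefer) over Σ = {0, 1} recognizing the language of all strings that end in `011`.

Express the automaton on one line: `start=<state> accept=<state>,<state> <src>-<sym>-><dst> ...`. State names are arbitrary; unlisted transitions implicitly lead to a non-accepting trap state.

start=s0 accept=s3 s0-0->s1 s0-1->s0 s1-0->s1 s1-1->s2 s2-0->s1 s2-1->s3 s3-0->s1 s3-1->s0

Let each state record the length of the longest suffix of the input read so far that is also a prefix of `011`. s1 means the last symbol is `0`; s2 means the last 2 symbols are `01`; s3 means the last 3 symbols are `011`. Accept only at s3, where the string currently ends in `011`.
4 states suffice.
        0   1  
>  s0   s1  s0 
   s1   s1  s2 
   s2   s1  s3 
 * s3   s1  s0 
(> = start, * = accepting)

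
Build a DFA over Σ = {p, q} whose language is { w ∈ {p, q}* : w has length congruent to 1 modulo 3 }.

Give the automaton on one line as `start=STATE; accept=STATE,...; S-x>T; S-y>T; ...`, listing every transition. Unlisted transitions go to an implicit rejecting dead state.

Count input length modulo 3: every symbol advances one step around the cycle S0 → S1 → S2 → S0. Accept at S1.
A 3-state machine:
        p   q  
>  S0   S1  S1 
 * S1   S2  S2 
   S2   S0  S0 
(> = start, * = accepting)

start=S0; accept=S1; S0-p>S1; S0-q>S1; S1-p>S2; S1-q>S2; S2-p>S0; S2-q>S0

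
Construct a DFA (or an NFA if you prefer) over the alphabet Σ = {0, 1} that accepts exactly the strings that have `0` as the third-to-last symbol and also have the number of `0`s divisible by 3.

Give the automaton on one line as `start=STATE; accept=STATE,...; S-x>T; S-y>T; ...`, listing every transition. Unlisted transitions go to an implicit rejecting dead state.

start=q0; accept=q4,q7,q8,q11; q0-0>q1; q0-1>q0; q1-0>q2; q1-1>q3; q2-0>q4; q2-1>q5; q3-0>q6; q3-1>q3; q4-0>q1; q4-1>q7; q5-0>q8; q5-1>q9; q6-0>q10; q6-1>q5; q7-0>q1; q7-1>q11; q8-0>q1; q8-1>q12; q9-0>q13; q9-1>q9; q10-0>q1; q10-1>q7; q11-0>q1; q11-1>q0; q12-0>q1; q12-1>q11; q13-0>q1; q13-1>q12

Run two small machines in parallel and take their product. One (15 states) tracks the last 3 symbols read; the other (3 states) tracks the count of `0`s modulo 3. Each combined state is a pair, one component from each; accept when both components accept. After merging equivalent states the machine shrinks.
With 14 states:
          0    1  
>  q0     q1   q0 
   q1     q2   q3 
   q2     q4   q5 
   q3     q6   q3 
 * q4     q1   q7 
   q5     q8   q9 
   q6    q10   q5 
 * q7     q1  q11 
 * q8     q1  q12 
   q9    q13   q9 
   q10    q1   q7 
 * q11    q1   q0 
   q12    q1  q11 
   q13    q1  q12 
(> = start, * = accepting)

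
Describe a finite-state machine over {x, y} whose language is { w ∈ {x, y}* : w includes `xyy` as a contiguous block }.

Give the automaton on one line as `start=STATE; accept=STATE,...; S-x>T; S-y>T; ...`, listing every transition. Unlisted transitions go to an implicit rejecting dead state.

States A..C record the length of the longest prefix of `xyy` that matches the current input suffix. Reaching D means `xyy` has been seen, and we stay there forever. Accept from D.
4 states suffice.
       x  y 
>  A   B  A 
   B   B  C 
   C   B  D 
 * D   D  D 
(> = start, * = accepting)

start=A; accept=D; A-x>B; A-y>A; B-x>B; B-y>C; C-x>B; C-y>D; D-x>D; D-y>D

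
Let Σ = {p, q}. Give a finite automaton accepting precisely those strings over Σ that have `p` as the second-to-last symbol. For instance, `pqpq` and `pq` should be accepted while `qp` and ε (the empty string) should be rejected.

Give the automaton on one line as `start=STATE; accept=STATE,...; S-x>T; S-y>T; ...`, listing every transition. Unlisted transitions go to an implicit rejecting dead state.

start=s0; accept=s3,s4; s0-p>s1; s0-q>s2; s1-p>s3; s1-q>s4; s2-p>s5; s2-q>s6; s3-p>s3; s3-q>s4; s4-p>s5; s4-q>s6; s5-p>s3; s5-q>s4; s6-p>s5; s6-q>s6

Because acceptance depends on a position counted from the end, the machine has to buffer the most recent 2 symbols. Make each state the string of the last up-to-2 symbols read; on input `x` shift the window left and append `x`. Accept when the buffered window has length 2 and begins with `p`.
With 7 states:
        p   q  
>  s0   s1  s2 
   s1   s3  s4 
   s2   s5  s6 
 * s3   s3  s4 
 * s4   s5  s6 
   s5   s3  s4 
   s6   s5  s6 
(> = start, * = accepting)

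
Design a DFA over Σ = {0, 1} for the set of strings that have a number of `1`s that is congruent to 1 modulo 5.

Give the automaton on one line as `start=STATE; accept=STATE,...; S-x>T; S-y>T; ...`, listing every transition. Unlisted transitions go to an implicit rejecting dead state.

start=q0; accept=q1; q0-0>q0; q0-1>q1; q1-0>q1; q1-1>q2; q2-0>q2; q2-1>q3; q3-0>q3; q3-1>q4; q4-0>q4; q4-1>q0

The only thing that matters is how many `1`s have appeared, reduced mod 5. Use one state per residue: q0 for 0, …, q4 for 4. Reading `1` moves to the next residue; anything else stays put. q1 is accepting.
With 5 states:
        0   1  
>  q0   q0  q1 
 * q1   q1  q2 
   q2   q2  q3 
   q3   q3  q4 
   q4   q4  q0 
(> = start, * = accepting)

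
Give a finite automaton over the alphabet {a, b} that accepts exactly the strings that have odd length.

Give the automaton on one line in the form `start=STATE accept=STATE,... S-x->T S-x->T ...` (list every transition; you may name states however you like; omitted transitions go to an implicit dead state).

Only the length mod 2 matters, so use a 2-cycle: from any state, every input symbol moves to the next state, wrapping q1 back to q0. Mark q1 accepting.
With 2 states:
        a   b  
>  q0   q1  q1 
 * q1   q0  q0 
(> = start, * = accepting)

start=q0 accept=q1 q0-a->q1 q0-b->q1 q1-a->q0 q1-b->q0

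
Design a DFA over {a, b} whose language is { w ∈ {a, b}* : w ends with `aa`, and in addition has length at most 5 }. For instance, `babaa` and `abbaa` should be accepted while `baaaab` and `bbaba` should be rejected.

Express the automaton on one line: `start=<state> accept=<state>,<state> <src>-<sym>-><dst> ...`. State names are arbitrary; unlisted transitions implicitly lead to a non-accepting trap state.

start=S0 accept=S3,S6,S9,S12 S0-a->S1 S0-b->S2 S1-a->S3 S1-b->S4 S2-a->S5 S2-b->S4 S3-a->S6 S3-b->S7 S4-a->S8 S4-b->S7 S5-a->S6 S5-b->S7 S6-a->S9 S6-b->S10 S7-a->S11 S7-b->S10 S8-a->S9 S8-b->S10 S9-a->S12 S9-b->S10 S10-a->S10 S10-b->S10 S11-a->S12 S11-b->S10 S12-a->S10 S12-b->S10

Run two small machines in parallel and take their product. The first has 3 states tracking how much of the suffix `aa` has currently been matched; the second has 7 states tracking the input length, saturating at 6. A product state is a pair (one from each), accepting exactly when both do. After merging equivalent states the machine shrinks.
          a    b  
>  S0     S1   S2 
   S1     S3   S4 
   S2     S5   S4 
 * S3     S6   S7 
   S4     S8   S7 
   S5     S6   S7 
 * S6     S9  S10 
   S7    S11  S10 
   S8     S9  S10 
 * S9    S12  S10 
   S10   S10  S10 
   S11   S12  S10 
 * S12   S10  S10 
(> = start, * = accepting)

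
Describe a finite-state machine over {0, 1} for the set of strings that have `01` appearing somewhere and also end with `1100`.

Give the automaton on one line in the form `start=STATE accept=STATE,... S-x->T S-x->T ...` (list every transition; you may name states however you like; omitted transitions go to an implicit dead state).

Run two small machines in parallel and take their product. The first has 3 states tracking whether and how much of `01` has been seen; the second has 5 states tracking how much of the suffix `1100` has currently been matched. A product state is a pair (one from each), accepting exactly when both do. Equivalent product states are then merged.
6 states suffice.
        0   1  
>  S0   S1  S0 
   S1   S1  S2 
   S2   S1  S3 
   S3   S4  S3 
   S4   S5  S2 
 * S5   S1  S2 
(> = start, * = accepting)

start=S0 accept=S5 S0-0->S1 S0-1->S0 S1-0->S1 S1-1->S2 S2-0->S1 S2-1->S3 S3-0->S4 S3-1->S3 S4-0->S5 S4-1->S2 S5-0->S1 S5-1->S2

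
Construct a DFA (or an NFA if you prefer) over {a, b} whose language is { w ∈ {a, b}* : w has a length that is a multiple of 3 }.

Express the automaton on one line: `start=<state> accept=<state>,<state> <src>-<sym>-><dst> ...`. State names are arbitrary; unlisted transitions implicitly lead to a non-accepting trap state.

start=q0 accept=q0 q0-a->q1 q0-b->q1 q1-a->q2 q1-b->q2 q2-a->q0 q2-b->q0

Count input length modulo 3: every symbol advances one step around the cycle q0 → q1 → q2 → q0. Accept at q0.
        a   b  
>* q0   q1  q1 
   q1   q2  q2 
   q2   q0  q0 
(> = start, * = accepting)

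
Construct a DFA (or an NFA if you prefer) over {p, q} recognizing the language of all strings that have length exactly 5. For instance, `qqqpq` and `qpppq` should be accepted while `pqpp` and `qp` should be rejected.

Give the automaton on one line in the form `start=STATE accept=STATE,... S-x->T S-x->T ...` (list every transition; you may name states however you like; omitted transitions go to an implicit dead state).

start=A accept=F A-p->B A-q->B B-p->C B-q->C C-p->D C-q->D D-p->E D-q->E E-p->F E-q->F F-p->G F-q->G G-p->G G-q->G

Count input length up to 6: every symbol moves from A toward G, which means 'more than 5' and absorbs. Accept from {F}.
7 states suffice.
       p  q 
>  A   B  B 
   B   C  C 
   C   D  D 
   D   E  E 
   E   F  F 
 * F   G  G 
   G   G  G 
(> = start, * = accepting)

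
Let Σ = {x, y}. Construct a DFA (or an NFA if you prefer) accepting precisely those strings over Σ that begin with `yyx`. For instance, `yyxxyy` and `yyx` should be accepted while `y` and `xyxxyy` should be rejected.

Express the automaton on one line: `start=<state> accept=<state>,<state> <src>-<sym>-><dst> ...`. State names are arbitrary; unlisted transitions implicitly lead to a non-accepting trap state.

start=q0 accept=q3 q0-x->q4 q0-y->q1 q1-x->q4 q1-y->q2 q2-x->q3 q2-y->q4 q3-x->q3 q3-y->q3 q4-x->q4 q4-y->q4

Check the first 3 symbols one by one: q0 through q2 record how many have matched `yyx` so far; any wrong symbol goes to the dead state q4. After all 3 match we enter the accepting sink q3.
A 5-state machine:
        x   y  
>  q0   q4  q1 
   q1   q4  q2 
   q2   q3  q4 
 * q3   q3  q3 
   q4   q4  q4 
(> = start, * = accepting)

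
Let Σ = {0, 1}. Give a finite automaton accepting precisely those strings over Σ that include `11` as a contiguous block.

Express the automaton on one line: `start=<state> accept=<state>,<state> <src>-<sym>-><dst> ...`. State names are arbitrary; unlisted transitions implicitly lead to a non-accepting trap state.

States q0..q1 record the length of the longest prefix of `11` that matches the current input suffix. Reaching q2 means `11` has been seen, and we stay there forever. Accept from q2.
        0   1  
>  q0   q0  q1 
   q1   q0  q2 
 * q2   q2  q2 
(> = start, * = accepting)

start=q0 accept=q2 q0-0->q0 q0-1->q1 q1-0->q0 q1-1->q2 q2-0->q2 q2-1->q2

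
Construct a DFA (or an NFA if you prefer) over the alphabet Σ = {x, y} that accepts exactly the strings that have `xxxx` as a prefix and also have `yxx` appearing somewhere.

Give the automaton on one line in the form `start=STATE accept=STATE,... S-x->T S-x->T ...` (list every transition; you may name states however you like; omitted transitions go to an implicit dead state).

start=A accept=K A-x->B A-y->C B-x->D B-y->C C-x->E C-y->C D-x->F D-y->C E-x->G E-y->C F-x->H F-y->C G-x->G G-y->G H-x->H H-y->I I-x->J I-y->I J-x->K J-y->I K-x->K K-y->K

Handle the two conditions separately and then intersect. The first has 6 states tracking whether the input so far still matches the prefix `xxxx`; the second has 4 states tracking whether and how much of `yxx` has been seen. A product state is a pair (one from each), accepting exactly when both do.
11 states suffice.
       x  y 
>  A   B  C 
   B   D  C 
   C   E  C 
   D   F  C 
   E   G  C 
   F   H  C 
   G   G  G 
   H   H  I 
   I   J  I 
   J   K  I 
 * K   K  K 
(> = start, * = accepting)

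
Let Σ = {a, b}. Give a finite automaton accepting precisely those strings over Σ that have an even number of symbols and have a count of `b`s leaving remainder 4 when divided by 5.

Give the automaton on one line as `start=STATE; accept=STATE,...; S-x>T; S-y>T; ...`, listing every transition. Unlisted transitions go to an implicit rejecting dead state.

Run two small machines in parallel and take their product. The first has 2 states tracking the input length modulo 2; the second has 5 states tracking the count of `b`s modulo 5. A product state is a pair (one from each), accepting exactly when both do.
        a   b  
>  q0   q1  q2 
   q1   q0  q3 
   q2   q3  q4 
   q3   q2  q5 
   q4   q5  q6 
   q5   q4  q7 
   q6   q7  q8 
   q7   q6  q9 
 * q8   q9  q1 
   q9   q8  q0 
(> = start, * = accepting)

start=q0; accept=q8; q0-a>q1; q0-b>q2; q1-a>q0; q1-b>q3; q2-a>q3; q2-b>q4; q3-a>q2; q3-b>q5; q4-a>q5; q4-b>q6; q5-a>q4; q5-b>q7; q6-a>q7; q6-b>q8; q7-a>q6; q7-b>q9; q8-a>q9; q8-b>q1; q9-a>q8; q9-b>q0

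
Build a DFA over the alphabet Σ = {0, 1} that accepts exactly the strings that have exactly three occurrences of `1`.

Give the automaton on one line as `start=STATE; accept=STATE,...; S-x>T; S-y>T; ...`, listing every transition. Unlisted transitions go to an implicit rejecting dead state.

Only the number of `1`s matters, and only up to 4. Make a chain s0 → s1 → s2 → s3 → s4 advanced by each `1` (with s4 absorbing); every other symbol self-loops. The accepting set is {s3}.
        0   1  
>  s0   s0  s1 
   s1   s1  s2 
   s2   s2  s3 
 * s3   s3  s4 
   s4   s4  s4 
(> = start, * = accepting)

start=s0; accept=s3; s0-0>s0; s0-1>s1; s1-0>s1; s1-1>s2; s2-0>s2; s2-1>s3; s3-0>s3; s3-1>s4; s4-0>s4; s4-1>s4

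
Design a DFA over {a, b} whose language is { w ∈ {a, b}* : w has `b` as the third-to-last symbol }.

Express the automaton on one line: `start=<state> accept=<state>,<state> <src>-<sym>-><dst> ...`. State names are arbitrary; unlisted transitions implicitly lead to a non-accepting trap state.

start=S0 accept=S11,S12,S13,S14 S0-a->S1 S0-b->S2 S1-a->S3 S1-b->S4 S2-a->S5 S2-b->S6 S3-a->S7 S3-b->S8 S4-a->S9 S4-b->S10 S5-a->S11 S5-b->S12 S6-a->S13 S6-b->S14 S7-a->S7 S7-b->S8 S8-a->S9 S8-b->S10 S9-a->S11 S9-b->S12 S10-a->S13 S10-b->S14 S11-a->S7 S11-b->S8 S12-a->S9 S12-b->S10 S13-a->S11 S13-b->S12 S14-a->S13 S14-b->S14

Because acceptance depends on a position counted from the end, the machine has to buffer the most recent 3 symbols. Make each state the string of the last up-to-3 symbols read; on input `x` shift the window left and append `x`. Accept when the buffered window has length 3 and begins with `b`.
15 states suffice.
          a    b  
>  S0     S1   S2 
   S1     S3   S4 
   S2     S5   S6 
   S3     S7   S8 
   S4     S9  S10 
   S5    S11  S12 
   S6    S13  S14 
   S7     S7   S8 
   S8     S9  S10 
   S9    S11  S12 
   S10   S13  S14 
 * S11    S7   S8 
 * S12    S9  S10 
 * S13   S11  S12 
 * S14   S13  S14 
(> = start, * = accepting)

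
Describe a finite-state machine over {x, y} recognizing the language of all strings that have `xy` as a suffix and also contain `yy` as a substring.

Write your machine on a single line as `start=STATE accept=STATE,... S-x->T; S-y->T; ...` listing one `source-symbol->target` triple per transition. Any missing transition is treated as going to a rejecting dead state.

start=s0; accept=s4; s0-x->s0; s0-y->s1; s1-x->s0; s1-y->s2; s2-x->s3; s2-y->s2; s3-x->s3; s3-y->s4; s4-x->s3; s4-y->s2

Handle the two conditions separately and then intersect. One (3 states) tracks how much of the suffix `xy` has currently been matched; the other (3 states) tracks whether and how much of `yy` has been seen. Each combined state is a pair, one component from each; accept when both components accept. After merging equivalent states the machine shrinks.
        x   y  
>  s0   s0  s1 
   s1   s0  s2 
   s2   s3  s2 
   s3   s3  s4 
 * s4   s3  s2 
(> = start, * = accepting)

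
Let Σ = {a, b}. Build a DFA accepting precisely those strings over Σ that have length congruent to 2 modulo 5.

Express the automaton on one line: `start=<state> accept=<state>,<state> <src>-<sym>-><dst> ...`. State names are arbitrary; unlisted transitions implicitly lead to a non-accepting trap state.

start=s0 accept=s2 s0-a->s1 s0-b->s1 s1-a->s2 s1-b->s2 s2-a->s3 s2-b->s3 s3-a->s4 s3-b->s4 s4-a->s0 s4-b->s0

Only the length mod 5 matters, so use a 5-cycle: from any state, every input symbol moves to the next state, wrapping s4 back to s0. Mark s2 accepting.
5 states suffice.
        a   b  
>  s0   s1  s1 
   s1   s2  s2 
 * s2   s3  s3 
   s3   s4  s4 
   s4   s0  s0 
(> = start, * = accepting)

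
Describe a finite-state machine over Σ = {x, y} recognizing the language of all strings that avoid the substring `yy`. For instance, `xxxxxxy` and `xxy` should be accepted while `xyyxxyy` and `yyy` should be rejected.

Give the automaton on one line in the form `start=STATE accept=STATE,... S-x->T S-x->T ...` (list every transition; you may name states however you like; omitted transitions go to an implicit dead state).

Track partial matches of the forbidden pattern `yy`. State q2 is a dead state reached once `yy` has occurred; every other state accepts. q0 means no part of `yy` is currently matched.
A 3-state machine:
        x   y  
>* q0   q0  q1 
 * q1   q0  q2 
   q2   q2  q2 
(> = start, * = accepting)

start=q0 accept=q0,q1 q0-x->q0 q0-y->q1 q1-x->q0 q1-y->q2 q2-x->q2 q2-y->q2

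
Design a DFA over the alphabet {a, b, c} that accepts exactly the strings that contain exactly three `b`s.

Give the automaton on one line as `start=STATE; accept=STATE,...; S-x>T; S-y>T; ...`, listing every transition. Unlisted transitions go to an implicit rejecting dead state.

start=q0; accept=q3; q0-a>q0; q0-b>q1; q0-c>q0; q1-a>q1; q1-b>q2; q1-c>q1; q2-a>q2; q2-b>q3; q2-c>q2; q3-a>q3; q3-b>q4; q3-c>q3; q4-a>q4; q4-b>q4; q4-c>q4

Count `b`s, saturating at 4: states q0 through q3 mean 0 through 3 `b`s seen; q4 means more than 3. Each `b` increments (capped at q4); other symbols loop. Accept from {q3}.
With 5 states:
        a   b   c  
>  q0   q0  q1  q0 
   q1   q1  q2  q1 
   q2   q2  q3  q2 
 * q3   q3  q4  q3 
   q4   q4  q4  q4 
(> = start, * = accepting)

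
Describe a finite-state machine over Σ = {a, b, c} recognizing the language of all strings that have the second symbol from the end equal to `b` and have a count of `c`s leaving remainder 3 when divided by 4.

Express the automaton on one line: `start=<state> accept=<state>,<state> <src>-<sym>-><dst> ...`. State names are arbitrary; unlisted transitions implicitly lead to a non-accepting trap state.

Build one automaton per condition and run them in lockstep. The first has 13 states tracking the last 2 symbols read; the second has 4 states tracking the count of `c`s modulo 4. A product state is a pair (one from each), accepting exactly when both do. Minimizing collapses redundant product states.
With 8 states:
        a   b   c  
>  s0   s0  s0  s1 
   s1   s1  s1  s2 
   s2   s2  s3  s4 
   s3   s2  s3  s5 
   s4   s4  s6  s0 
 * s5   s4  s6  s0 
   s6   s5  s7  s0 
 * s7   s5  s7  s0 
(> = start, * = accepting)

start=s0 accept=s5,s7 s0-a->s0 s0-b->s0 s0-c->s1 s1-a->s1 s1-b->s1 s1-c->s2 s2-a->s2 s2-b->s3 s2-c->s4 s3-a->s2 s3-b->s3 s3-c->s5 s4-a->s4 s4-b->s6 s4-c->s0 s5-a->s4 s5-b->s6 s5-c->s0 s6-a->s5 s6-b->s7 s6-c->s0 s7-a->s5 s7-b->s7 s7-c->s0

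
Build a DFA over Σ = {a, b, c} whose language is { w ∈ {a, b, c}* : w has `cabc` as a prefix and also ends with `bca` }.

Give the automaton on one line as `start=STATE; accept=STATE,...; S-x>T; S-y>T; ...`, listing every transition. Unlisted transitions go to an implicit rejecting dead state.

start=s0; accept=s6; s0-a>s1; s0-b>s1; s0-c>s2; s1-a>s1; s1-b>s1; s1-c>s1; s2-a>s3; s2-b>s1; s2-c>s1; s3-a>s1; s3-b>s4; s3-c>s1; s4-a>s1; s4-b>s1; s4-c>s5; s5-a>s6; s5-b>s7; s5-c>s8; s6-a>s8; s6-b>s7; s6-c>s8; s7-a>s8; s7-b>s7; s7-c>s5; s8-a>s8; s8-b>s7; s8-c>s8

Handle the two conditions separately and then intersect. One (6 states) tracks whether the input so far still matches the prefix `cabc`; the other (4 states) tracks how much of the suffix `bca` has currently been matched. Each combined state is a pair, one component from each; accept when both components accept. After merging equivalent states the machine shrinks.
A 9-state machine:
        a   b   c  
>  s0   s1  s1  s2 
   s1   s1  s1  s1 
   s2   s3  s1  s1 
   s3   s1  s4  s1 
   s4   s1  s1  s5 
   s5   s6  s7  s8 
 * s6   s8  s7  s8 
   s7   s8  s7  s5 
   s8   s8  s7  s8 
(> = start, * = accepting)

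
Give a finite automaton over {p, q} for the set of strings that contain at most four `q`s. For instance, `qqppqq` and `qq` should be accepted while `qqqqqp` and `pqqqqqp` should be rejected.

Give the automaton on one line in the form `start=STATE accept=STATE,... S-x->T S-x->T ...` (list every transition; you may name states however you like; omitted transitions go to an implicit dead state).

Count `q`s, saturating at 5: states S0 through S4 mean 0 through 4 `q`s seen; S5 means more than 4. Each `q` increments (capped at S5); other symbols loop. Accept from {S0, S1, S2, S3, S4}.
A 6-state machine:
        p   q  
>* S0   S0  S1 
 * S1   S1  S2 
 * S2   S2  S3 
 * S3   S3  S4 
 * S4   S4  S5 
   S5   S5  S5 
(> = start, * = accepting)

start=S0 accept=S0,S1,S2,S3,S4 S0-p->S0 S0-q->S1 S1-p->S1 S1-q->S2 S2-p->S2 S2-q->S3 S3-p->S3 S3-q->S4 S4-p->S4 S4-q->S5 S5-p->S5 S5-q->S5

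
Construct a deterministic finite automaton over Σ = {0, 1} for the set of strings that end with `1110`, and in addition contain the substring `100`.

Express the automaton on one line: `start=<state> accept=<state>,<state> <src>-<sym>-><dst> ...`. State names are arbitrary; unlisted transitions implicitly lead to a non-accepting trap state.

start=s0 accept=s7 s0-0->s0 s0-1->s1 s1-0->s2 s1-1->s1 s2-0->s3 s2-1->s1 s3-0->s3 s3-1->s4 s4-0->s3 s4-1->s5 s5-0->s3 s5-1->s6 s6-0->s7 s6-1->s6 s7-0->s3 s7-1->s4

Build one automaton per condition and run them in lockstep. The first has 5 states tracking how much of the suffix `1110` has currently been matched; the second has 4 states tracking whether and how much of `100` has been seen. A product state is a pair (one from each), accepting exactly when both do. After merging equivalent states the machine shrinks.
With 8 states:
        0   1  
>  s0   s0  s1 
   s1   s2  s1 
   s2   s3  s1 
   s3   s3  s4 
   s4   s3  s5 
   s5   s3  s6 
   s6   s7  s6 
 * s7   s3  s4 
(> = start, * = accepting)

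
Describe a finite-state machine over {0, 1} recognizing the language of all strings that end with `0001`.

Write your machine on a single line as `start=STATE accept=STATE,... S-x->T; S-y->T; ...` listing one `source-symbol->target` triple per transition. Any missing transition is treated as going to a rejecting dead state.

Remember how much of `0001` the current input suffix matches. State s0 means no match yet; s1 means the last symbol is `0`; s2 means the last 2 symbols are `00`; s3 means the last 3 symbols are `000`; s4 means the last 4 symbols are `0001`. Only s4 accepts. On a mismatch, fall back to the longest proper suffix that is still a prefix of `0001`.
        0   1  
>  s0   s1  s0 
   s1   s2  s0 
   s2   s3  s0 
   s3   s3  s4 
 * s4   s1  s0 
(> = start, * = accepting)

start=s0; accept=s4; s0-0->s1; s0-1->s0; s1-0->s2; s1-1->s0; s2-0->s3; s2-1->s0; s3-0->s3; s3-1->s4; s4-0->s1; s4-1->s0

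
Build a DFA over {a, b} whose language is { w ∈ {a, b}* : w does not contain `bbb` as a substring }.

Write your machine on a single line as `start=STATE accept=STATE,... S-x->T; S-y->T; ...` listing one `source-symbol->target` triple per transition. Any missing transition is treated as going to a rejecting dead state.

start=q0; accept=q0,q1,q2; q0-a->q0; q0-b->q1; q1-a->q0; q1-b->q2; q2-a->q0; q2-b->q3; q3-a->q3; q3-b->q3

This is the complement of 'contains `bbb`'. Use the same substring-matching states — q0 through q3 holding how much of `bbb` has just been matched — but flip the accepting set: everything except the trap q3 accepts.
4 states suffice.
        a   b  
>* q0   q0  q1 
 * q1   q0  q2 
 * q2   q0  q3 
   q3   q3  q3 
(> = start, * = accepting)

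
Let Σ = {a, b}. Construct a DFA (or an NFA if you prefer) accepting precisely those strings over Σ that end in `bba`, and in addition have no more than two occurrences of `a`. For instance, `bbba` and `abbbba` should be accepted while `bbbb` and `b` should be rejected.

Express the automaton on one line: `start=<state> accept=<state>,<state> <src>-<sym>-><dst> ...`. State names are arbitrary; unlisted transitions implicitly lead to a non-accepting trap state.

Run two small machines in parallel and take their product. One (4 states) tracks how much of the suffix `bba` has currently been matched; the other (4 states) tracks the count of `a`s, saturating at 3. Each combined state is a pair, one component from each; accept when both components accept.
          a    b  
>  S0     S1   S2 
   S1     S3   S4 
   S2     S1   S5 
   S3     S6   S7 
   S4     S3   S8 
   S5     S9   S5 
   S6     S6  S10 
   S7     S6  S11 
   S8    S12   S8 
 * S9     S3   S4 
   S10    S6  S13 
   S11   S14  S11 
 * S12    S6   S7 
   S13   S14  S13 
   S14    S6  S10 
(> = start, * = accepting)

start=S0 accept=S9,S12 S0-a->S1 S0-b->S2 S1-a->S3 S1-b->S4 S2-a->S1 S2-b->S5 S3-a->S6 S3-b->S7 S4-a->S3 S4-b->S8 S5-a->S9 S5-b->S5 S6-a->S6 S6-b->S10 S7-a->S6 S7-b->S11 S8-a->S12 S8-b->S8 S9-a->S3 S9-b->S4 S10-a->S6 S10-b->S13 S11-a->S14 S11-b->S11 S12-a->S6 S12-b->S7 S13-a->S14 S13-b->S13 S14-a->S6 S14-b->S10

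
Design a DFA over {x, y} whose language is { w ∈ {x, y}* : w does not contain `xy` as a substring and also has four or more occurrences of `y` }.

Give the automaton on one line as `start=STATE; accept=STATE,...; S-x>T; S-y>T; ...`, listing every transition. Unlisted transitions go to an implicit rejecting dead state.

start=S0; accept=S11,S13,S14,S16; S0-x>S1; S0-y>S2; S1-x>S1; S1-y>S3; S2-x>S4; S2-y>S5; S3-x>S3; S3-y>S6; S4-x>S4; S4-y>S6; S5-x>S7; S5-y>S8; S6-x>S6; S6-y>S9; S7-x>S7; S7-y>S9; S8-x>S10; S8-y>S11; S9-x>S9; S9-y>S12; S10-x>S10; S10-y>S12; S11-x>S13; S11-y>S14; S12-x>S12; S12-y>S15; S13-x>S13; S13-y>S15; S14-x>S16; S14-y>S14; S15-x>S15; S15-y>S15; S16-x>S16; S16-y>S15

Run two small machines in parallel and take their product. One (3 states) tracks partial matches of the forbidden pattern `xy`; the other (6 states) tracks the count of `y`s, saturating at 5. Each combined state is a pair, one component from each; accept when both components accept.
          x    y  
>  S0     S1   S2 
   S1     S1   S3 
   S2     S4   S5 
   S3     S3   S6 
   S4     S4   S6 
   S5     S7   S8 
   S6     S6   S9 
   S7     S7   S9 
   S8    S10  S11 
   S9     S9  S12 
   S10   S10  S12 
 * S11   S13  S14 
   S12   S12  S15 
 * S13   S13  S15 
 * S14   S16  S14 
   S15   S15  S15 
 * S16   S16  S15 
(> = start, * = accepting)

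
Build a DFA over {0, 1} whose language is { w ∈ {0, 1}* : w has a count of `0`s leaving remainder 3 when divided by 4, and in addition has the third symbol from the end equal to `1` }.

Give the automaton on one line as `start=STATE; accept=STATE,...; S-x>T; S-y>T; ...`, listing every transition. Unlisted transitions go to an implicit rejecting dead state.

start=S0; accept=S10,S12,S13,S14; S0-0>S1; S0-1>S0; S1-0>S2; S1-1>S3; S2-0>S4; S2-1>S5; S3-0>S6; S3-1>S3; S4-0>S0; S4-1>S7; S5-0>S8; S5-1>S9; S6-0>S10; S6-1>S5; S7-0>S0; S7-1>S11; S8-0>S0; S8-1>S12; S9-0>S13; S9-1>S9; S10-0>S0; S10-1>S7; S11-0>S0; S11-1>S14; S12-0>S0; S12-1>S11; S13-0>S0; S13-1>S12; S14-0>S0; S14-1>S14

Handle the two conditions separately and then intersect. One (4 states) tracks the count of `0`s modulo 4; the other (15 states) tracks the last 3 symbols read. Each combined state is a pair, one component from each; accept when both components accept. Minimizing collapses redundant product states.
          0    1  
>  S0     S1   S0 
   S1     S2   S3 
   S2     S4   S5 
   S3     S6   S3 
   S4     S0   S7 
   S5     S8   S9 
   S6    S10   S5 
   S7     S0  S11 
   S8     S0  S12 
   S9    S13   S9 
 * S10    S0   S7 
   S11    S0  S14 
 * S12    S0  S11 
 * S13    S0  S12 
 * S14    S0  S14 
(> = start, * = accepting)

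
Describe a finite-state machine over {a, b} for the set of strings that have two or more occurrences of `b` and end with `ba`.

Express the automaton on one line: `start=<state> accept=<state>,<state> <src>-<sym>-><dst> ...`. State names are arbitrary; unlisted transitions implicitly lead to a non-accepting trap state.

start=S0 accept=S3 S0-a->S0 S0-b->S1 S1-a->S1 S1-b->S2 S2-a->S3 S2-b->S2 S3-a->S1 S3-b->S2

Build one automaton per condition and run them in lockstep. The first has 4 states tracking the count of `b`s, saturating at 3; the second has 3 states tracking how much of the suffix `ba` has currently been matched. A product state is a pair (one from each), accepting exactly when both do. After merging equivalent states the machine shrinks.
        a   b  
>  S0   S0  S1 
   S1   S1  S2 
   S2   S3  S2 
 * S3   S1  S2 
(> = start, * = accepting)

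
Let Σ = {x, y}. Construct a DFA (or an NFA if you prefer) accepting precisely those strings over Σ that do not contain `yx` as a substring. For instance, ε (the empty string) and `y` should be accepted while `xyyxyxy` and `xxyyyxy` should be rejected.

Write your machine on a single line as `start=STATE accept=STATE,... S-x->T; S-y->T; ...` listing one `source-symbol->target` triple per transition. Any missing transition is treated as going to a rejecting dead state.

Track partial matches of the forbidden pattern `yx`. State S2 is a dead state reached once `yx` has occurred; every other state accepts. S0 means no part of `yx` is currently matched.
3 states suffice.
        x   y  
>* S0   S0  S1 
 * S1   S2  S1 
   S2   S2  S2 
(> = start, * = accepting)

start=S0; accept=S0,S1; S0-x->S0; S0-y->S1; S1-x->S2; S1-y->S1; S2-x->S2; S2-y->S2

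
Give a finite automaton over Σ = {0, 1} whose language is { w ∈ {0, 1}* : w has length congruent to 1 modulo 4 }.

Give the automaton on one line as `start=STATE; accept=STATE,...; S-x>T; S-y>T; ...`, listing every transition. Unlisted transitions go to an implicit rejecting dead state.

Only the length mod 4 matters, so use a 4-cycle: from any state, every input symbol moves to the next state, wrapping q3 back to q0. Mark q1 accepting.
4 states suffice.
        0   1  
>  q0   q1  q1 
 * q1   q2  q2 
   q2   q3  q3 
   q3   q0  q0 
(> = start, * = accepting)

start=q0; accept=q1; q0-0>q1; q0-1>q1; q1-0>q2; q1-1>q2; q2-0>q3; q2-1>q3; q3-0>q0; q3-1>q0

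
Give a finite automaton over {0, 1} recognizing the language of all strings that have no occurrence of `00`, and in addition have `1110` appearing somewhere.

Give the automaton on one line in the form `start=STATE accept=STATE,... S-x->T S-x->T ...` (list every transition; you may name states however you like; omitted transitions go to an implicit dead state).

Handle the two conditions separately and then intersect. One (3 states) tracks partial matches of the forbidden pattern `00`; the other (5 states) tracks whether and how much of `1110` has been seen. Each combined state is a pair, one component from each; accept when both components accept.
12 states suffice.
          0    1  
>  q0     q1   q2 
   q1     q3   q2 
   q2     q1   q4 
   q3     q3   q5 
   q4     q1   q6 
   q5     q3   q7 
   q6     q8   q6 
   q7     q3   q9 
 * q8    q10  q11 
   q9    q10   q9 
   q10   q10  q10 
 * q11    q8  q11 
(> = start, * = accepting)

start=q0 accept=q8,q11 q0-0->q1 q0-1->q2 q1-0->q3 q1-1->q2 q2-0->q1 q2-1->q4 q3-0->q3 q3-1->q5 q4-0->q1 q4-1->q6 q5-0->q3 q5-1->q7 q6-0->q8 q6-1->q6 q7-0->q3 q7-1->q9 q8-0->q10 q8-1->q11 q9-0->q10 q9-1->q9 q10-0->q10 q10-1->q10 q11-0->q8 q11-1->q11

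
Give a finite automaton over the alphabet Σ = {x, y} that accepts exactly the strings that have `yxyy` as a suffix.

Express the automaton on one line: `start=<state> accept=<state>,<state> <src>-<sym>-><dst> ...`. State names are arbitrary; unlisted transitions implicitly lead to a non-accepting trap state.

start=q0 accept=q4 q0-x->q0 q0-y->q1 q1-x->q2 q1-y->q1 q2-x->q0 q2-y->q3 q3-x->q2 q3-y->q4 q4-x->q2 q4-y->q1

Let each state record the length of the longest suffix of the input read so far that is also a prefix of `yxyy`. q1 means the last symbol is `y`; q2 means the last 2 symbols are `yx`; q3 means the last 3 symbols are `yxy`; q4 means the last 4 symbols are `yxyy`. Accept only at q4, where the string currently ends in `yxyy`.
        x   y  
>  q0   q0  q1 
   q1   q2  q1 
   q2   q0  q3 
   q3   q2  q4 
 * q4   q2  q1 
(> = start, * = accepting)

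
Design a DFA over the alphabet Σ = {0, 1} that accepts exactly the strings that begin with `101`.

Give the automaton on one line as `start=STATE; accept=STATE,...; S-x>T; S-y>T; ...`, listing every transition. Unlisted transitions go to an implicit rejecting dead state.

Walk along `101` while the input agrees: from S0 take `1` to S1, and so on. Any deviation drops to the rejecting sink S4. Once S3 is reached the prefix is confirmed and every continuation is accepted.
        0   1  
>  S0   S4  S1 
   S1   S2  S4 
   S2   S4  S3 
 * S3   S3  S3 
   S4   S4  S4 
(> = start, * = accepting)

start=S0; accept=S3; S0-0>S4; S0-1>S1; S1-0>S2; S1-1>S4; S2-0>S4; S2-1>S3; S3-0>S3; S3-1>S3; S4-0>S4; S4-1>S4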